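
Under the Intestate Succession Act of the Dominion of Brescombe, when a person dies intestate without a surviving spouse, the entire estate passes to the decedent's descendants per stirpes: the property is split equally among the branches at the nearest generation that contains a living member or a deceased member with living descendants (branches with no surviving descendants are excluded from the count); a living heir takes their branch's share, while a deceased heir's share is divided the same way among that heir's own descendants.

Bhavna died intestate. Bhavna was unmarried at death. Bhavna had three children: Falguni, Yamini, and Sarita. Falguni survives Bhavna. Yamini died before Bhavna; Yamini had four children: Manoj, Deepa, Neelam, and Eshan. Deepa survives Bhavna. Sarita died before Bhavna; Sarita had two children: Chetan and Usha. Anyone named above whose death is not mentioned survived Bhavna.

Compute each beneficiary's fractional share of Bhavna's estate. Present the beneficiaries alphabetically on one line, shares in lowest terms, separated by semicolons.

Chetan 1/6; Deepa 1/12; Eshan 1/12; Falguni 1/3; Manoj 1/12; Neelam 1/12; Usha 1/6

There is no surviving spouse, so the entire estate passes to Bhavna's descendants per stirpes.
The estate is divided into 3 equal shares of 1/3 among Falguni, Yamini, Sarita.
Falguni is living and takes 1/3.
Yamini predeceased; the 1/3 allotted to Yamini's branch passes to Yamini's issue by representation.
The 1/3 is divided into 4 equal shares of 1/12 among Manoj, Deepa, Neelam, Eshan.
Manoj is living and takes 1/12.
Deepa is living and takes 1/12.
Neelam is living and takes 1/12.
Eshan is living and takes 1/12.
Sarita predeceased; the 1/3 allotted to Sarita's branch passes to Sarita's issue by representation.
The 1/3 is divided into 2 equal shares of 1/6 among Chetan, Usha.
Chetan is living and takes 1/6.
Usha is living and takes 1/6.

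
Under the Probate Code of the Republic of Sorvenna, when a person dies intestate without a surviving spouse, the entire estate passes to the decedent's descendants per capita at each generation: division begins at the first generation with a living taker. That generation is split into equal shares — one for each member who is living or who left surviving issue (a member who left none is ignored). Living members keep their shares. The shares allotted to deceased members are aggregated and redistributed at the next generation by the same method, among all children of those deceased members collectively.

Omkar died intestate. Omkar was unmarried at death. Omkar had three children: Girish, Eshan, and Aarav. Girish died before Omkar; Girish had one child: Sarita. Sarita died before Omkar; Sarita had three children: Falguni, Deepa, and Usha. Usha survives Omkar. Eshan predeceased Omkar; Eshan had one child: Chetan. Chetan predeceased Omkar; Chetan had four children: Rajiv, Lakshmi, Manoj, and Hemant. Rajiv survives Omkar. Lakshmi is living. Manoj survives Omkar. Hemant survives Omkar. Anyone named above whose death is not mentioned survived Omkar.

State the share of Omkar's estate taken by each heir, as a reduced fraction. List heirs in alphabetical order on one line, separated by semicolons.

Aarav 1/3; Deepa 2/21; Falguni 2/21; Hemant 2/21; Lakshmi 2/21; Manoj 2/21; Rajiv 2/21; Usha 2/21

There is no surviving spouse, so the entire estate passes to Omkar's descendants per capita at each generation.
At generation 1 (Girish, Eshan, Aarav) there are 3 shares of (1)/3 = 1/3 each.
Living: Aarav — each takes 1/3.
Deceased: Girish and Eshan. Their combined 2/3 is pooled and carried to generation 2.
At generation 2 (Sarita, Chetan) there are 2 shares of (2/3)/2 = 1/3 each.
Deceased: Sarita and Chetan. Their combined 2/3 is pooled and carried to generation 3.
At generation 3 (Falguni, Deepa, Usha, Rajiv, Lakshmi, Manoj, Hemant) there are 7 shares of (2/3)/7 = 2/21 each.
Living: Falguni, Deepa, Usha, Rajiv, Lakshmi, Manoj, and Hemant — each takes 2/21.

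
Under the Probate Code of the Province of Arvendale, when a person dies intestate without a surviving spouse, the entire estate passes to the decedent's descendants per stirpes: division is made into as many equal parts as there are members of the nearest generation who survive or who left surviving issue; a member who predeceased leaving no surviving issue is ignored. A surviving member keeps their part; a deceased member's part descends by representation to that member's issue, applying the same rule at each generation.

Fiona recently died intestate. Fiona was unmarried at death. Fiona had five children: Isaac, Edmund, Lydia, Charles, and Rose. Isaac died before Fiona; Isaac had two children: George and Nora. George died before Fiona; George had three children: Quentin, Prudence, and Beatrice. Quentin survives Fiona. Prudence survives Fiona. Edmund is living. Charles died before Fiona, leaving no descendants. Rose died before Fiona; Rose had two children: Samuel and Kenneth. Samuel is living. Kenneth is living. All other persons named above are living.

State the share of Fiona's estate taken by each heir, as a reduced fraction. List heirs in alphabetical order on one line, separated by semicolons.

Beatrice 1/24; Edmund 1/4; Kenneth 1/8; Lydia 1/4; Nora 1/8; Prudence 1/24; Quentin 1/24; Samuel 1/8

There is no surviving spouse, so the entire estate passes to Fiona's descendants per stirpes.
Charles left no surviving issue, so that branch lapses and is disregarded.
The estate is divided into 4 equal shares of 1/4 among Isaac, Edmund, Lydia, Rose.
Isaac predeceased; the 1/4 allotted to Isaac's branch passes to Isaac's issue by representation.
The 1/4 is divided into 2 equal shares of 1/8 among George, Nora.
George predeceased; the 1/8 allotted to George's branch passes to George's issue by representation.
The 1/8 is divided into 3 equal shares of 1/24 among Quentin, Prudence, Beatrice.
Quentin is living and takes 1/24.
Prudence is living and takes 1/24.
Beatrice is living and takes 1/24.
Nora is living and takes 1/8.
Edmund is living and takes 1/4.
Lydia is living and takes 1/4.
Rose predeceased; the 1/4 allotted to Rose's branch passes to Rose's issue by representation.
The 1/4 is divided into 2 equal shares of 1/8 among Samuel, Kenneth.
Samuel is living and takes 1/8.
Kenneth is living and takes 1/8.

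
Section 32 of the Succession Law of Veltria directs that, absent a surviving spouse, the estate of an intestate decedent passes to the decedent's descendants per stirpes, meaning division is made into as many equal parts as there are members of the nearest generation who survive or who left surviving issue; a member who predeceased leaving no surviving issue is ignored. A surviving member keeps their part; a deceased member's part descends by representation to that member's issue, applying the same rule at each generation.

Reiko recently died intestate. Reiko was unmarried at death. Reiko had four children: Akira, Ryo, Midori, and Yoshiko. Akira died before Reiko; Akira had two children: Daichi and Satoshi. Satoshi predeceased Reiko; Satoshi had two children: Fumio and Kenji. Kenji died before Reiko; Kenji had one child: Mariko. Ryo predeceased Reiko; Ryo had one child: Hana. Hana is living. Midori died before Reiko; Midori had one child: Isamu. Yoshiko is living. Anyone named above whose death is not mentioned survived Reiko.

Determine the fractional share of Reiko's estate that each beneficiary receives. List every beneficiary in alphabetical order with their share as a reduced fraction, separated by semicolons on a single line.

Daichi 1/8; Fumio 1/16; Hana 1/4; Isamu 1/4; Mariko 1/16; Yoshiko 1/4

There is no surviving spouse, so the entire estate passes to Reiko's descendants per stirpes.
The estate is divided into 4 equal shares of 1/4 among Akira, Ryo, Midori, Yoshiko.
Akira predeceased; the 1/4 allotted to Akira's branch passes to Akira's issue by representation.
The 1/4 is divided into 2 equal shares of 1/8 among Daichi, Satoshi.
Daichi is living and takes 1/8.
Satoshi predeceased; the 1/8 allotted to Satoshi's branch passes to Satoshi's issue by representation.
The 1/8 is divided into 2 equal shares of 1/16 among Fumio, Kenji.
Fumio is living and takes 1/16.
Kenji predeceased; the 1/16 allotted to Kenji's branch passes to Kenji's issue by representation.
Mariko is the sole taker at this level and receives the full 1/16.
Ryo predeceased; the 1/4 allotted to Ryo's branch passes to Ryo's issue by representation.
Hana is the sole taker at this level and receives the full 1/4.
Midori predeceased; the 1/4 allotted to Midori's branch passes to Midori's issue by representation.
Isamu is the sole taker at this level and receives the full 1/4.
Yoshiko is living and takes 1/4.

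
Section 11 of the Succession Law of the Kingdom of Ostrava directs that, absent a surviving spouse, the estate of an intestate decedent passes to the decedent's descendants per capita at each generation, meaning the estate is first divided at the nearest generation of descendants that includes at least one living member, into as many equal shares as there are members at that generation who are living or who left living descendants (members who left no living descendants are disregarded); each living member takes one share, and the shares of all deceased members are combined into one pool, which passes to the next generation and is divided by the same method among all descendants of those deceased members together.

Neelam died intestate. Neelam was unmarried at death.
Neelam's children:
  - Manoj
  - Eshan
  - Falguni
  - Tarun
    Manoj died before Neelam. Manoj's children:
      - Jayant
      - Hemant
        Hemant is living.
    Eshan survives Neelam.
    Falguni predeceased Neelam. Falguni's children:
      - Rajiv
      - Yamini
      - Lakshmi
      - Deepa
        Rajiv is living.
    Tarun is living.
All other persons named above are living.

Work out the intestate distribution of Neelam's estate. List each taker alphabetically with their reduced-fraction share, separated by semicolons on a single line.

Deepa 1/12; Eshan 1/4; Hemant 1/12; Jayant 1/12; Lakshmi 1/12; Rajiv 1/12; Tarun 1/4; Yamini 1/12

There is no surviving spouse, so the entire estate passes to Neelam's descendants per capita at each generation.
At generation 1 (Manoj, Eshan, Falguni, Tarun) there are 4 shares of (1)/4 = 1/4 each.
Living: Eshan and Tarun — each takes 1/4.
Deceased: Manoj and Falguni. Their combined 1/2 is pooled and carried to generation 2.
At generation 2 (Jayant, Hemant, Rajiv, Yamini, Lakshmi, Deepa) there are 6 shares of (1/2)/6 = 1/12 each.
Living: Jayant, Hemant, Rajiv, Yamini, Lakshmi, and Deepa — each takes 1/12.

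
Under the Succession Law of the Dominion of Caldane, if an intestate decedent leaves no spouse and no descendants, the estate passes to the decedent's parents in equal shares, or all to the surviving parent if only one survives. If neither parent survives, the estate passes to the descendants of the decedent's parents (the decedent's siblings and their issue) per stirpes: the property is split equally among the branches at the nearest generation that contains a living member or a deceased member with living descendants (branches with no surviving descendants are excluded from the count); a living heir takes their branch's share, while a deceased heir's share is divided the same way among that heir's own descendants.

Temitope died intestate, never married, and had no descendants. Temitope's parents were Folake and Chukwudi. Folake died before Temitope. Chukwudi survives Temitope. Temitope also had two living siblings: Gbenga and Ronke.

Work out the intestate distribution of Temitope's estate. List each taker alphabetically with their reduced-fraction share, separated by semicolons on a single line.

Only one parent, Chukwudi, survives, so Chukwudi takes the entire estate. The siblings take nothing because a surviving parent has priority.

Chukwudi 1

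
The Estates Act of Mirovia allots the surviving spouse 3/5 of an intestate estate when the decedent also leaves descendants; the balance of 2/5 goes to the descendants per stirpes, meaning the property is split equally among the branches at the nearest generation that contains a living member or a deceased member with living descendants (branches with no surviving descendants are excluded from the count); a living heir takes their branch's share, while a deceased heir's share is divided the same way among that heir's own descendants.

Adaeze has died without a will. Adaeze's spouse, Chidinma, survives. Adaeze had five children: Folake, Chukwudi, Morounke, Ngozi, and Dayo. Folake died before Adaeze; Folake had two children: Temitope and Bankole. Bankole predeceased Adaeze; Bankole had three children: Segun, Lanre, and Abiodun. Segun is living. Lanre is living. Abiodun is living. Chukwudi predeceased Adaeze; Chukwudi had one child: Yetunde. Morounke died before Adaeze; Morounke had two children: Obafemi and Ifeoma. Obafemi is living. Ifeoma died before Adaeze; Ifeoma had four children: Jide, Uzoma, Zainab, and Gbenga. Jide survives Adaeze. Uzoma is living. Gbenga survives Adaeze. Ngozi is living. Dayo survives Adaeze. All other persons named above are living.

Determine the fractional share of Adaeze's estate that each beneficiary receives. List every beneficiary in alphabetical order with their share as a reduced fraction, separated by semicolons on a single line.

Abiodun 1/75; Chidinma 3/5; Dayo 2/25; Gbenga 1/100; Jide 1/100; Lanre 1/75; Ngozi 2/25; Obafemi 1/25; Segun 1/75; Temitope 1/25; Uzoma 1/100; Yetunde 2/25; Zainab 1/100

Chidinma, as surviving spouse, takes 3/5.
The remaining 2/5 passes to Adaeze's descendants per stirpes.
The 2/5 is divided into 5 equal shares of 2/25 among Folake, Chukwudi, Morounke, Ngozi, Dayo.
Folake predeceased; the 2/25 allotted to Folake's branch passes to Folake's issue by representation.
The 2/25 is divided into 2 equal shares of 1/25 among Temitope, Bankole.
Temitope is living and takes 1/25.
Bankole predeceased; the 1/25 allotted to Bankole's branch passes to Bankole's issue by representation.
The 1/25 is divided into 3 equal shares of 1/75 among Segun, Lanre, Abiodun.
Segun is living and takes 1/75.
Lanre is living and takes 1/75.
Abiodun is living and takes 1/75.
Chukwudi predeceased; the 2/25 allotted to Chukwudi's branch passes to Chukwudi's issue by representation.
Yetunde is the sole taker at this level and receives the full 2/25.
Morounke predeceased; the 2/25 allotted to Morounke's branch passes to Morounke's issue by representation.
The 2/25 is divided into 2 equal shares of 1/25 among Obafemi, Ifeoma.
Obafemi is living and takes 1/25.
Ifeoma predeceased; the 1/25 allotted to Ifeoma's branch passes to Ifeoma's issue by representation.
The 1/25 is divided into 4 equal shares of 1/100 among Jide, Uzoma, Zainab, Gbenga.
Jide is living and takes 1/100.
Uzoma is living and takes 1/100.
Zainab is living and takes 1/100.
Gbenga is living and takes 1/100.
Ngozi is living and takes 2/25.
Dayo is living and takes 2/25.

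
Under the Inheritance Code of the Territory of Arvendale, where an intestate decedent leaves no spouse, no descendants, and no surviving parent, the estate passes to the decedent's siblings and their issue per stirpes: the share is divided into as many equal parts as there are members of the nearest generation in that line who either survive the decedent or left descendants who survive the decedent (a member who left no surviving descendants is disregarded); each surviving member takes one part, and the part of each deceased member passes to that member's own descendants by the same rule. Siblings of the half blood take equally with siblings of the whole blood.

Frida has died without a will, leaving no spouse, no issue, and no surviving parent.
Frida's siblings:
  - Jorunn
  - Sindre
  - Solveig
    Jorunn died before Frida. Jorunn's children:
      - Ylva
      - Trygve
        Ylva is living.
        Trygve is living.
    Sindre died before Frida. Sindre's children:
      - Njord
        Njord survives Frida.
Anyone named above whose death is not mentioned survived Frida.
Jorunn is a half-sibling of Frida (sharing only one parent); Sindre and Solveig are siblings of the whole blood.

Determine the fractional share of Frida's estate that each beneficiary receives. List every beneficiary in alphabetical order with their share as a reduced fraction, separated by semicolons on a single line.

No spouse, descendants, or parent survives, so the estate passes to Frida's siblings per stirpes.
Half-blood and whole-blood siblings take equally under the stated rule.
The estate is divided into 3 equal shares of 1/3 among Jorunn, Sindre, Solveig.
Jorunn predeceased; the 1/3 allotted to Jorunn's branch passes to Jorunn's issue by representation.
The 1/3 is divided into 2 equal shares of 1/6 among Ylva, Trygve.
Ylva is living and takes 1/6.
Trygve is living and takes 1/6.
Sindre predeceased; the 1/3 allotted to Sindre's branch passes to Sindre's issue by representation.
Njord is the sole taker at this level and receives the full 1/3.
Solveig is living and takes 1/3.

Njord 1/3; Solveig 1/3; Trygve 1/6; Ylva 1/6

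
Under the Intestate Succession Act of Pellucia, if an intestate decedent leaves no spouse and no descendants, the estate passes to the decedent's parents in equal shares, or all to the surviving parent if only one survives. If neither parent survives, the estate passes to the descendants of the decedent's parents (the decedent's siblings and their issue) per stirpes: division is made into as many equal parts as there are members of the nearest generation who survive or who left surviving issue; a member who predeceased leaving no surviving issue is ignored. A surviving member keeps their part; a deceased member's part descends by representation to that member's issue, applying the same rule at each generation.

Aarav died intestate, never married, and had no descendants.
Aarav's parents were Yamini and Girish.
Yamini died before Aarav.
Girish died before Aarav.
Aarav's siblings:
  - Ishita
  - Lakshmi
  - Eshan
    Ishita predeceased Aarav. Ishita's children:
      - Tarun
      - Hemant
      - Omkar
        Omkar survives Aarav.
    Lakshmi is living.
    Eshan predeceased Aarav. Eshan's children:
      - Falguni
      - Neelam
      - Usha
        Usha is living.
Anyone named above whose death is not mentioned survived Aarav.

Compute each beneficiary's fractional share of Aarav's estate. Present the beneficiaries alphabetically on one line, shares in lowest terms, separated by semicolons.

Falguni 1/9; Hemant 1/9; Lakshmi 1/3; Neelam 1/9; Omkar 1/9; Tarun 1/9; Usha 1/9

Neither parent survives and there are no descendants, so the estate passes to Aarav's siblings and their issue per stirpes.
The estate is divided into 3 equal shares of 1/3 among Ishita, Lakshmi, Eshan.
Ishita predeceased; the 1/3 allotted to Ishita's branch passes to Ishita's issue by representation.
The 1/3 is divided into 3 equal shares of 1/9 among Tarun, Hemant, Omkar.
Tarun is living and takes 1/9.
Hemant is living and takes 1/9.
Omkar is living and takes 1/9.
Lakshmi is living and takes 1/3.
Eshan predeceased; the 1/3 allotted to Eshan's branch passes to Eshan's issue by representation.
The 1/3 is divided into 3 equal shares of 1/9 among Falguni, Neelam, Usha.
Falguni is living and takes 1/9.
Neelam is living and takes 1/9.
Usha is living and takes 1/9.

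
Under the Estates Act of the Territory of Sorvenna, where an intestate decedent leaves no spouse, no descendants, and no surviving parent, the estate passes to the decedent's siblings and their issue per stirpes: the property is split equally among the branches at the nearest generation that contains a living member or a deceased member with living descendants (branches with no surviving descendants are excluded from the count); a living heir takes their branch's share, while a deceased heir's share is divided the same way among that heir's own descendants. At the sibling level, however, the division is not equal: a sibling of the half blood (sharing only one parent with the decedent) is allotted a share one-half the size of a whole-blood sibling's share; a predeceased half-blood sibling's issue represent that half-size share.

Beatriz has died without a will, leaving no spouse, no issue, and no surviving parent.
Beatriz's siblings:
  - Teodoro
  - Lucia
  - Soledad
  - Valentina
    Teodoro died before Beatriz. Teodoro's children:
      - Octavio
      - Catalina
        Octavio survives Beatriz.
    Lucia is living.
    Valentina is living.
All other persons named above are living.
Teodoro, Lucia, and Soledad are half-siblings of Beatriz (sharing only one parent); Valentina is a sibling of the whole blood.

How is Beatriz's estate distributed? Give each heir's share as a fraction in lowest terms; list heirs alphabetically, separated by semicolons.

No spouse, descendants, or parent survives, so the estate passes to Beatriz's siblings per stirpes.
Half-blood siblings count for one-half the weight of whole-blood siblings at the initial division.
Dividing 1 in proportion to weights (total weight 5/2): Teodoro (weight 1/2) → 1/5; Lucia (weight 1/2) → 1/5; Soledad (weight 1/2) → 1/5; Valentina (weight 1) → 2/5.
Teodoro predeceased; the 1/5 allotted to Teodoro's branch passes to Teodoro's issue by representation.
The 1/5 is divided into 2 equal shares of 1/10 among Octavio, Catalina.
Octavio is living and takes 1/10.
Catalina is living and takes 1/10.
Lucia is living and takes 1/5.
Soledad is living and takes 1/5.
Valentina is living and takes 2/5.

Catalina 1/10; Lucia 1/5; Octavio 1/10; Soledad 1/5; Valentina 2/5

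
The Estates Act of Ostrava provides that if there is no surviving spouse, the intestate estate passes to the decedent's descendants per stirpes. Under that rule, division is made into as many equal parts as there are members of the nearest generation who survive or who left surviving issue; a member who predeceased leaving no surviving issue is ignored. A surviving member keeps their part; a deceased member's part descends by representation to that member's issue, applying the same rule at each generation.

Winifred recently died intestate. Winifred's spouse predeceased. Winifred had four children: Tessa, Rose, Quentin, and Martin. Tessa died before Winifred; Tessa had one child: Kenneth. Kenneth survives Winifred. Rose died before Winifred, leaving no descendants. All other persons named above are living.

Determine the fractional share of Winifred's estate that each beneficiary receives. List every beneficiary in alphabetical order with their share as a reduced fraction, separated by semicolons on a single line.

There is no surviving spouse, so the entire estate passes to Winifred's descendants per stirpes.
Rose left no surviving issue, so that branch lapses and is disregarded.
The estate is divided into 3 equal shares of 1/3 among Tessa, Quentin, Martin.
Tessa predeceased; the 1/3 allotted to Tessa's branch passes to Tessa's issue by representation.
Kenneth is the sole taker at this level and receives the full 1/3.
Quentin is living and takes 1/3.
Martin is living and takes 1/3.

Kenneth 1/3; Martin 1/3; Quentin 1/3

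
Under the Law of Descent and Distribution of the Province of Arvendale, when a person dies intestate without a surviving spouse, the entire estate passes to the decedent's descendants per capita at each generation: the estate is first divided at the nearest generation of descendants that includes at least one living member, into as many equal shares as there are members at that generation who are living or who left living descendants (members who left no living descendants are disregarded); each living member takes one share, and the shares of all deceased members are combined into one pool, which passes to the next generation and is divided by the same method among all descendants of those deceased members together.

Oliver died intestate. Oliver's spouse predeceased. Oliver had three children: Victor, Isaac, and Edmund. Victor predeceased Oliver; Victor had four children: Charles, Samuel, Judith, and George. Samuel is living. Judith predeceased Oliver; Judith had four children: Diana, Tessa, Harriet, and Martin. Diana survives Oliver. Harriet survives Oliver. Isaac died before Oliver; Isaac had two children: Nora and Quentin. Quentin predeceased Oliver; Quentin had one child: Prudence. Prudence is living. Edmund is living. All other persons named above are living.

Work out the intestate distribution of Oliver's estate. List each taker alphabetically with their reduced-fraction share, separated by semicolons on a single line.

Charles 1/9; Diana 2/45; Edmund 1/3; George 1/9; Harriet 2/45; Martin 2/45; Nora 1/9; Prudence 2/45; Samuel 1/9; Tessa 2/45

There is no surviving spouse, so the entire estate passes to Oliver's descendants per capita at each generation.
At generation 1 (Victor, Isaac, Edmund) there are 3 shares of (1)/3 = 1/3 each.
Living: Edmund — each takes 1/3.
Deceased: Victor and Isaac. Their combined 2/3 is pooled and carried to generation 2.
At generation 2 (Charles, Samuel, Judith, George, Nora, Quentin) there are 6 shares of (2/3)/6 = 1/9 each.
Living: Charles, Samuel, George, and Nora — each takes 1/9.
Deceased: Judith and Quentin. Their combined 2/9 is pooled and carried to generation 3.
At generation 3 (Diana, Tessa, Harriet, Martin, Prudence) there are 5 shares of (2/9)/5 = 2/45 each.
Living: Diana, Tessa, Harriet, Martin, and Prudence — each takes 2/45.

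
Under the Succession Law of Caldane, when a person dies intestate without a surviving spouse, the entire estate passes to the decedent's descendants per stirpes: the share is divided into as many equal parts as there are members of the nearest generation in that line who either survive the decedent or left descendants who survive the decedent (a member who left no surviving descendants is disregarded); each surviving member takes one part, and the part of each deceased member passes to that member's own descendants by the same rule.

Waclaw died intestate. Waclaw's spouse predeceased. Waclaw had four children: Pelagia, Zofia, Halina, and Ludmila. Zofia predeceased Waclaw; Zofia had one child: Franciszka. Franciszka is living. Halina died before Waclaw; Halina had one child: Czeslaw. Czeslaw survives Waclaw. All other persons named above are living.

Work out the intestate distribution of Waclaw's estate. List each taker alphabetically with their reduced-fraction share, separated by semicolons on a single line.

Czeslaw 1/4; Franciszka 1/4; Ludmila 1/4; Pelagia 1/4

There is no surviving spouse, so the entire estate passes to Waclaw's descendants per stirpes.
The estate is divided into 4 equal shares of 1/4 among Pelagia, Zofia, Halina, Ludmila.
Pelagia is living and takes 1/4.
Zofia predeceased; the 1/4 allotted to Zofia's branch passes to Zofia's issue by representation.
Franciszka is the sole taker at this level and receives the full 1/4.
Halina predeceased; the 1/4 allotted to Halina's branch passes to Halina's issue by representation.
Czeslaw is the sole taker at this level and receives the full 1/4.
Ludmila is living and takes 1/4.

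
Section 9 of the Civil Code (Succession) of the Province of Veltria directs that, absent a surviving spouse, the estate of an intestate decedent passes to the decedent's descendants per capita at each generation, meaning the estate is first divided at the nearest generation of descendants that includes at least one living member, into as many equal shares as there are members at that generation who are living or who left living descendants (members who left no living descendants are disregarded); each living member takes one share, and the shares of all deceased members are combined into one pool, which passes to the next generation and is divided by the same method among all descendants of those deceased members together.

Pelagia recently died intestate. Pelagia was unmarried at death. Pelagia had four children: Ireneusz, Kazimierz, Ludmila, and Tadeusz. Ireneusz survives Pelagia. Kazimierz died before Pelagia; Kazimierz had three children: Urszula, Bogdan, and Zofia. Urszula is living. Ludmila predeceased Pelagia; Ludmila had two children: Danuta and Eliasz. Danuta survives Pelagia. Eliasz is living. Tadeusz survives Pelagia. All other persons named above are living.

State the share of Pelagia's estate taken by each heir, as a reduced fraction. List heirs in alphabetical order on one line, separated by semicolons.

Bogdan 1/10; Danuta 1/10; Eliasz 1/10; Ireneusz 1/4; Tadeusz 1/4; Urszula 1/10; Zofia 1/10

There is no surviving spouse, so the entire estate passes to Pelagia's descendants per capita at each generation.
At generation 1 (Ireneusz, Kazimierz, Ludmila, Tadeusz) there are 4 shares of (1)/4 = 1/4 each.
Living: Ireneusz and Tadeusz — each takes 1/4.
Deceased: Kazimierz and Ludmila. Their combined 1/2 is pooled and carried to generation 2.
At generation 2 (Urszula, Bogdan, Zofia, Danuta, Eliasz) there are 5 shares of (1/2)/5 = 1/10 each.
Living: Urszula, Bogdan, Zofia, Danuta, and Eliasz — each takes 1/10.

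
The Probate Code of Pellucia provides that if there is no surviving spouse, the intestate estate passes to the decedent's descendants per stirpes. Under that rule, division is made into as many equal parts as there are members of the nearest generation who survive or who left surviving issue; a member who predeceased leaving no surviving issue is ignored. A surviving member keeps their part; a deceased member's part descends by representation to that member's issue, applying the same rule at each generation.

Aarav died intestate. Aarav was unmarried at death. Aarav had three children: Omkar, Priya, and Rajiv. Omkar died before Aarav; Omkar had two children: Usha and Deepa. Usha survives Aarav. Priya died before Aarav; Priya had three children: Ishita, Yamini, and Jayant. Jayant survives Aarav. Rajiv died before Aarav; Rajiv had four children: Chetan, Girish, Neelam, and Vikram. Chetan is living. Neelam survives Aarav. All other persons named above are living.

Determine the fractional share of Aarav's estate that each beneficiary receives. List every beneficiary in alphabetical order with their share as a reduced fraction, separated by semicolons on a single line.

There is no surviving spouse, so the entire estate passes to Aarav's descendants per stirpes.
The estate is divided into 3 equal shares of 1/3 among Omkar, Priya, Rajiv.
Omkar predeceased; the 1/3 allotted to Omkar's branch passes to Omkar's issue by representation.
The 1/3 is divided into 2 equal shares of 1/6 among Usha, Deepa.
Usha is living and takes 1/6.
Deepa is living and takes 1/6.
Priya predeceased; the 1/3 allotted to Priya's branch passes to Priya's issue by representation.
The 1/3 is divided into 3 equal shares of 1/9 among Ishita, Yamini, Jayant.
Ishita is living and takes 1/9.
Yamini is living and takes 1/9.
Jayant is living and takes 1/9.
Rajiv predeceased; the 1/3 allotted to Rajiv's branch passes to Rajiv's issue by representation.
The 1/3 is divided into 4 equal shares of 1/12 among Chetan, Girish, Neelam, Vikram.
Chetan is living and takes 1/12.
Girish is living and takes 1/12.
Neelam is living and takes 1/12.
Vikram is living and takes 1/12.

Chetan 1/12; Deepa 1/6; Girish 1/12; Ishita 1/9; Jayant 1/9; Neelam 1/12; Usha 1/6; Vikram 1/12; Yamini 1/9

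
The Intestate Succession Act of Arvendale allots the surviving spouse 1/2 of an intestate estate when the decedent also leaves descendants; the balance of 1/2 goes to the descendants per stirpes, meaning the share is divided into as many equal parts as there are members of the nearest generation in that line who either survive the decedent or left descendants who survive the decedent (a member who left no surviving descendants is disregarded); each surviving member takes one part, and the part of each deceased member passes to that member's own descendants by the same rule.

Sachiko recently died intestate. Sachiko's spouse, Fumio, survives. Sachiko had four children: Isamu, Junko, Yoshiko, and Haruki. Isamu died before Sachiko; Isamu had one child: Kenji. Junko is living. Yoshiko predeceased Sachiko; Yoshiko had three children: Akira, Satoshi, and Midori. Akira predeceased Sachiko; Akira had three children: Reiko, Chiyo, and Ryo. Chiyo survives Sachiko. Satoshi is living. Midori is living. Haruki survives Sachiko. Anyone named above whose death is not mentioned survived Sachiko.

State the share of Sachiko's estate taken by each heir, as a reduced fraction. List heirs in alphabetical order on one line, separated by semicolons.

Fumio, as surviving spouse, takes 1/2.
The remaining 1/2 passes to Sachiko's descendants per stirpes.
The 1/2 is divided into 4 equal shares of 1/8 among Isamu, Junko, Yoshiko, Haruki.
Isamu predeceased; the 1/8 allotted to Isamu's branch passes to Isamu's issue by representation.
Kenji is the sole taker at this level and receives the full 1/8.
Junko is living and takes 1/8.
Yoshiko predeceased; the 1/8 allotted to Yoshiko's branch passes to Yoshiko's issue by representation.
The 1/8 is divided into 3 equal shares of 1/24 among Akira, Satoshi, Midori.
Akira predeceased; the 1/24 allotted to Akira's branch passes to Akira's issue by representation.
The 1/24 is divided into 3 equal shares of 1/72 among Reiko, Chiyo, Ryo.
Reiko is living and takes 1/72.
Chiyo is living and takes 1/72.
Ryo is living and takes 1/72.
Satoshi is living and takes 1/24.
Midori is living and takes 1/24.
Haruki is living and takes 1/8.

Chiyo 1/72; Fumio 1/2; Haruki 1/8; Junko 1/8; Kenji 1/8; Midori 1/24; Reiko 1/72; Ryo 1/72; Satoshi 1/24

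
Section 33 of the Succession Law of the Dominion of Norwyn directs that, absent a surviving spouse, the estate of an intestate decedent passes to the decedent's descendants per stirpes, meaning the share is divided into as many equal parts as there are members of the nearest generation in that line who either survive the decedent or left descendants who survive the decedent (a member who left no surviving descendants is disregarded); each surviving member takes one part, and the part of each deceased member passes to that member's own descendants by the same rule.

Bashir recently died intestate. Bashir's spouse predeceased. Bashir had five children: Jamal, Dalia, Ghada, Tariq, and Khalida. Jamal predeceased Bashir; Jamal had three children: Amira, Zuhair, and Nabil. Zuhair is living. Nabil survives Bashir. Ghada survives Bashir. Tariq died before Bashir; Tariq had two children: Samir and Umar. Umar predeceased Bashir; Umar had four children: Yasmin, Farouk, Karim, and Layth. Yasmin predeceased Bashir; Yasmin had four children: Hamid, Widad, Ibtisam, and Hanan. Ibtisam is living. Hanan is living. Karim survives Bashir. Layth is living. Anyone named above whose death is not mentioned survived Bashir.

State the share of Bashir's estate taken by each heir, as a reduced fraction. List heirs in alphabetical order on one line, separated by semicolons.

Amira 1/15; Dalia 1/5; Farouk 1/40; Ghada 1/5; Hamid 1/160; Hanan 1/160; Ibtisam 1/160; Karim 1/40; Khalida 1/5; Layth 1/40; Nabil 1/15; Samir 1/10; Widad 1/160; Zuhair 1/15

There is no surviving spouse, so the entire estate passes to Bashir's descendants per stirpes.
The estate is divided into 5 equal shares of 1/5 among Jamal, Dalia, Ghada, Tariq, Khalida.
Jamal predeceased; the 1/5 allotted to Jamal's branch passes to Jamal's issue by representation.
The 1/5 is divided into 3 equal shares of 1/15 among Amira, Zuhair, Nabil.
Amira is living and takes 1/15.
Zuhair is living and takes 1/15.
Nabil is living and takes 1/15.
Dalia is living and takes 1/5.
Ghada is living and takes 1/5.
Tariq predeceased; the 1/5 allotted to Tariq's branch passes to Tariq's issue by representation.
The 1/5 is divided into 2 equal shares of 1/10 among Samir, Umar.
Samir is living and takes 1/10.
Umar predeceased; the 1/10 allotted to Umar's branch passes to Umar's issue by representation.
The 1/10 is divided into 4 equal shares of 1/40 among Yasmin, Farouk, Karim, Layth.
Yasmin predeceased; the 1/40 allotted to Yasmin's branch passes to Yasmin's issue by representation.
The 1/40 is divided into 4 equal shares of 1/160 among Hamid, Widad, Ibtisam, Hanan.
Hamid is living and takes 1/160.
Widad is living and takes 1/160.
Ibtisam is living and takes 1/160.
Hanan is living and takes 1/160.
Farouk is living and takes 1/40.
Karim is living and takes 1/40.
Layth is living and takes 1/40.
Khalida is living and takes 1/5.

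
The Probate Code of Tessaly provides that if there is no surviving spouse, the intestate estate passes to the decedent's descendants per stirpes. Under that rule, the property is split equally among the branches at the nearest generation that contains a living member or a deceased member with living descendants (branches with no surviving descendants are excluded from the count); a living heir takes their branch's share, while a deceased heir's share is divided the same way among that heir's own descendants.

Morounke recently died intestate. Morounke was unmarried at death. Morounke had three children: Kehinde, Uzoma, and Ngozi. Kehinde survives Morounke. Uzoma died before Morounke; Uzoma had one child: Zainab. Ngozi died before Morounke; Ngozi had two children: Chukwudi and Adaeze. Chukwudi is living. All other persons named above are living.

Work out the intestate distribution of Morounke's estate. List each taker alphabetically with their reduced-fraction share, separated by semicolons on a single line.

Adaeze 1/6; Chukwudi 1/6; Kehinde 1/3; Zainab 1/3

There is no surviving spouse, so the entire estate passes to Morounke's descendants per stirpes.
The estate is divided into 3 equal shares of 1/3 among Kehinde, Uzoma, Ngozi.
Kehinde is living and takes 1/3.
Uzoma predeceased; the 1/3 allotted to Uzoma's branch passes to Uzoma's issue by representation.
Zainab is the sole taker at this level and receives the full 1/3.
Ngozi predeceased; the 1/3 allotted to Ngozi's branch passes to Ngozi's issue by representation.
The 1/3 is divided into 2 equal shares of 1/6 among Chukwudi, Adaeze.
Chukwudi is living and takes 1/6.
Adaeze is living and takes 1/6.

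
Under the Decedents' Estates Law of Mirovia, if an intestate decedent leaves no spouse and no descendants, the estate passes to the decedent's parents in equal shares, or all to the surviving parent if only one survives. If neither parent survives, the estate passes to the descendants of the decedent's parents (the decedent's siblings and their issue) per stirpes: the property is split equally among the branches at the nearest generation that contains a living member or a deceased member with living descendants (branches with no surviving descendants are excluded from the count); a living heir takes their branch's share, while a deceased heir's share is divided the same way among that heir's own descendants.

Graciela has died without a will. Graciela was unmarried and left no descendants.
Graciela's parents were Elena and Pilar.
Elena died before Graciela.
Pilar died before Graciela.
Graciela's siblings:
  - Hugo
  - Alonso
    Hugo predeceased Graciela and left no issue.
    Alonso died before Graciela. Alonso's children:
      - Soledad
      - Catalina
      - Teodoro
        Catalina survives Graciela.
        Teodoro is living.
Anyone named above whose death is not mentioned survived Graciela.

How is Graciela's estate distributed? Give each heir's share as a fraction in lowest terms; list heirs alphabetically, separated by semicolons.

Catalina 1/3; Soledad 1/3; Teodoro 1/3

Neither parent survives and there are no descendants, so the estate passes to Graciela's siblings and their issue per stirpes.
Hugo left no surviving issue, so that branch lapses and is disregarded.
Alonso's line is the sole branch at this level, so the full 1 passes to Alonso's issue by representation.
The estate is divided into 3 equal shares of 1/3 among Soledad, Catalina, Teodoro.
Soledad is living and takes 1/3.
Catalina is living and takes 1/3.
Teodoro is living and takes 1/3.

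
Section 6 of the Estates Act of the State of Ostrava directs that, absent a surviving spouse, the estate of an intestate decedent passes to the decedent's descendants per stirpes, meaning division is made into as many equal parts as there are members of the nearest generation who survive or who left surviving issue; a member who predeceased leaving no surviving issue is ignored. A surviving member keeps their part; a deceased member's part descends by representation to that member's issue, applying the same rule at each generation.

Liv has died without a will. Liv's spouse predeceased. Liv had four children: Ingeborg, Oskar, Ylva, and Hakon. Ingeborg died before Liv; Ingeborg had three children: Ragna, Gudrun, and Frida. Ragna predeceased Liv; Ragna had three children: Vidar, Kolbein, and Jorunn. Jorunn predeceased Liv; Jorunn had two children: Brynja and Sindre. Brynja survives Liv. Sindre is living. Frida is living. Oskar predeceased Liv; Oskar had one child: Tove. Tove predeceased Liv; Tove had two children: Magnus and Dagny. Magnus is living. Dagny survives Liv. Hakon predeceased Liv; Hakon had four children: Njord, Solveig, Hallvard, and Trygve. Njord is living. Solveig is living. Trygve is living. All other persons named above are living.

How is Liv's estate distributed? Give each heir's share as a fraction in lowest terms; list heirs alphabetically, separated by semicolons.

There is no surviving spouse, so the entire estate passes to Liv's descendants per stirpes.
The estate is divided into 4 equal shares of 1/4 among Ingeborg, Oskar, Ylva, Hakon.
Ingeborg predeceased; the 1/4 allotted to Ingeborg's branch passes to Ingeborg's issue by representation.
The 1/4 is divided into 3 equal shares of 1/12 among Ragna, Gudrun, Frida.
Ragna predeceased; the 1/12 allotted to Ragna's branch passes to Ragna's issue by representation.
The 1/12 is divided into 3 equal shares of 1/36 among Vidar, Kolbein, Jorunn.
Vidar is living and takes 1/36.
Kolbein is living and takes 1/36.
Jorunn predeceased; the 1/36 allotted to Jorunn's branch passes to Jorunn's issue by representation.
The 1/36 is divided into 2 equal shares of 1/72 among Brynja, Sindre.
Brynja is living and takes 1/72.
Sindre is living and takes 1/72.
Gudrun is living and takes 1/12.
Frida is living and takes 1/12.
Oskar predeceased; the 1/4 allotted to Oskar's branch passes to Oskar's issue by representation.
Tove's line is the sole branch at this level, so the full 1/4 passes to Tove's issue by representation.
The 1/4 is divided into 2 equal shares of 1/8 among Magnus, Dagny.
Magnus is living and takes 1/8.
Dagny is living and takes 1/8.
Ylva is living and takes 1/4.
Hakon predeceased; the 1/4 allotted to Hakon's branch passes to Hakon's issue by representation.
The 1/4 is divided into 4 equal shares of 1/16 among Njord, Solveig, Hallvard, Trygve.
Njord is living and takes 1/16.
Solveig is living and takes 1/16.
Hallvard is living and takes 1/16.
Trygve is living and takes 1/16.

Brynja 1/72; Dagny 1/8; Frida 1/12; Gudrun 1/12; Hallvard 1/16; Kolbein 1/36; Magnus 1/8; Njord 1/16; Sindre 1/72; Solveig 1/16; Trygve 1/16; Vidar 1/36; Ylva 1/4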